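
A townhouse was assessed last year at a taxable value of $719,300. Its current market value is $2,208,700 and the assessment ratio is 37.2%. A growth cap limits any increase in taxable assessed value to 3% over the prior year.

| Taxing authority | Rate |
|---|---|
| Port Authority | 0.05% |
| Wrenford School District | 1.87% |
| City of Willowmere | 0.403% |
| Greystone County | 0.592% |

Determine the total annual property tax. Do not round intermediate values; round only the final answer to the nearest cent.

Uncapped assessed value = $2,208,700 × 0.372 = $821,636.4
Cap limit = $719,300 × 1.03 = $740,879
Taxable assessed value = min($821,636.4, $740,879) = $740,879 (cap binds)
Port Authority: $740,879 × 0.0005 = $370.4395
Wrenford School District: $740,879 × 0.0187 = $13,854.4373
City of Willowmere: $740,879 × 0.00403 = $2,985.74237
Greystone County: $740,879 × 0.00592 = $4,386.00368
Total = $21,596.62285

$21,596.62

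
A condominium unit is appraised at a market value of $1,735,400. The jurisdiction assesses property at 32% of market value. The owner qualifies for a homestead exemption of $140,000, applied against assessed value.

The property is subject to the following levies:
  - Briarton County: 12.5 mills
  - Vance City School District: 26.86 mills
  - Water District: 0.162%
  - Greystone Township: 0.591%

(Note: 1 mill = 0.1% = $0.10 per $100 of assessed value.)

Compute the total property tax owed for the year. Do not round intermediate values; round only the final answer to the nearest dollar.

$19,475

Assessed value = $1,735,400 × 0.32 = $555,328
Taxable value = $555,328 − $140,000 = $415,328
Briarton County: $415,328 × 0.0125 = $5,191.6
Vance City School District: $415,328 × 0.02686 = $11,155.71008
Water District: $415,328 × 0.00162 = $672.83136
Greystone Township: $415,328 × 0.00591 = $2,454.58848
Total = $19,474.72992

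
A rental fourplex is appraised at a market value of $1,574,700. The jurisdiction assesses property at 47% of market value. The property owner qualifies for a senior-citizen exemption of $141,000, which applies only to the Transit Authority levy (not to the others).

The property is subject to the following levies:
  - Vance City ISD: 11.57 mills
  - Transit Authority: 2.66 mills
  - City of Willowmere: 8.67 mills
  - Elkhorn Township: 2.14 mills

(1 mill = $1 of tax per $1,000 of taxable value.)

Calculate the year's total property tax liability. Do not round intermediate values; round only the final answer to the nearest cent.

$18,157.27

Assessed value = $1,574,700 × 0.47 = $740,109
Vance City ISD: $740,109 × 0.01157 = $8,563.06113
Transit Authority: ($740,109 − $141,000) × 0.00266 = $599,109 × 0.00266 = $1,593.62994
City of Willowmere: $740,109 × 0.00867 = $6,416.74503
Elkhorn Township: $740,109 × 0.00214 = $1,583.83326
Total = $18,157.26936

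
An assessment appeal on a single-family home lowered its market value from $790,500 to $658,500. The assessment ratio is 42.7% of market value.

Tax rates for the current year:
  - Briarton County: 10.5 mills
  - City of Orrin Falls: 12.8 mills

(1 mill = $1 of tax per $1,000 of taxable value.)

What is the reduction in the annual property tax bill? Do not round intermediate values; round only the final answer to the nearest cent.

$1,313.28

Old assessed value = $790,500 × 0.427 = $337,543.5
New assessed value = $658,500 × 0.427 = $281,179.5
Combined rate = 0.0105 + 0.0128 = 0.0233
Old tax = $337,543.5 × 0.0233 = $7,864.76355
New tax = $281,179.5 × 0.0233 = $6,551.48235
Reduction = $7,864.76355 − $6,551.48235 = $1,313.2812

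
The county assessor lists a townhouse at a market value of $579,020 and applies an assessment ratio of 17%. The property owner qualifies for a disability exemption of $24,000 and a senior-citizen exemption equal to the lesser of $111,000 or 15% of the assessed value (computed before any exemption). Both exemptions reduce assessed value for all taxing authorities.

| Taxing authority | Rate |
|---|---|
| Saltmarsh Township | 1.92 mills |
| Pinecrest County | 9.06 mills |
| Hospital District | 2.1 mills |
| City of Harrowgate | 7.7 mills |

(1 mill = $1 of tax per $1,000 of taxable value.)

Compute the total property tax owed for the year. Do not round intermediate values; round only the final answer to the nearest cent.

Assessed value = $579,020 × 0.17 = $98,433.4
Senior-citizen exemption = min($111,000, 15% × $98,433.4) = min($111,000, $14,765.01) = $14,765.01 (percentage binds)
Taxable value = $98,433.4 − $24,000 − $14,765.01 = $59,668.39
Saltmarsh Township: $59,668.39 × 0.00192 = $114.5633088
Pinecrest County: $59,668.39 × 0.00906 = $540.5956134
Hospital District: $59,668.39 × 0.0021 = $125.303619
City of Harrowgate: $59,668.39 × 0.0077 = $459.446603
Total = $1,239.9091442

$1,239.91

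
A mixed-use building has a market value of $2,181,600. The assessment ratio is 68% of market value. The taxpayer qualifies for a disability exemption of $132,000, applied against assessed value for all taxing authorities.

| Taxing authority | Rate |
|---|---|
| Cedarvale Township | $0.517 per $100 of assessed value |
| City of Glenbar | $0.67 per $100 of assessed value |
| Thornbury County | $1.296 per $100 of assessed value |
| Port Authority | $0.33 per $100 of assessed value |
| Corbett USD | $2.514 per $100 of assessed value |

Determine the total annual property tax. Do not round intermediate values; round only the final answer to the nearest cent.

$71,993.77

Assessed value = $2,181,600 × 0.68 = $1,483,488
Taxable value = $1,483,488 − $132,000 = $1,351,488
Cedarvale Township: $1,351,488 × 0.00517 = $6,987.19296
City of Glenbar: $1,351,488 × 0.0067 = $9,054.9696
Thornbury County: $1,351,488 × 0.01296 = $17,515.28448
Port Authority: $1,351,488 × 0.0033 = $4,459.9104
Corbett USD: $1,351,488 × 0.02514 = $33,976.40832
Total = $6,987.19296 + $9,054.9696 + $17,515.28448 + $4,459.9104 + $33,976.40832 = $71,993.76576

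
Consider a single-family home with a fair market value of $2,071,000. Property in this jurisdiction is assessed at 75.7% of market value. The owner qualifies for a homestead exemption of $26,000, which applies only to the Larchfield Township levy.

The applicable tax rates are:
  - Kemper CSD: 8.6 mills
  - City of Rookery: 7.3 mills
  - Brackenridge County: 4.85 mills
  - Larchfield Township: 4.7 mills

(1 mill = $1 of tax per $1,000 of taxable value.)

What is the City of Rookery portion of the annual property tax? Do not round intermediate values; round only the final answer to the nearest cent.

Assessed value = $2,071,000 × 0.757 = $1,567,747
City of Rookery taxable value = $1,567,747 (exemption does not apply)
City of Rookery levy = $1,567,747 × 0.0073 = $11,444.5531

$11,444.55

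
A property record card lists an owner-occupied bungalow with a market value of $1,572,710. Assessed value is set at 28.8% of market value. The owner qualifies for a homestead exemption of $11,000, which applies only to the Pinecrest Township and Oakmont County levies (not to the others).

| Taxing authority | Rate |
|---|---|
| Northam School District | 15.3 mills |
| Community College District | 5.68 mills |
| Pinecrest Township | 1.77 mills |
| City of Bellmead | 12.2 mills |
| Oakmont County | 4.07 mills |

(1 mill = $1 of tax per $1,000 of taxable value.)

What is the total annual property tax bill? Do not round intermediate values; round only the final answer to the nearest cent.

$17,609.50

Assessed value = $1,572,710 × 0.288 = $452,940.48
Northam School District: $452,940.48 × 0.0153 = $6,929.989344
Community College District: $452,940.48 × 0.00568 = $2,572.7019264
Pinecrest Township: ($452,940.48 − $11,000) × 0.00177 = $441,940.48 × 0.00177 = $782.2346496
City of Bellmead: $452,940.48 × 0.0122 = $5,525.873856
Oakmont County: ($452,940.48 − $11,000) × 0.00407 = $441,940.48 × 0.00407 = $1,798.6977536
Total = $17,609.4975296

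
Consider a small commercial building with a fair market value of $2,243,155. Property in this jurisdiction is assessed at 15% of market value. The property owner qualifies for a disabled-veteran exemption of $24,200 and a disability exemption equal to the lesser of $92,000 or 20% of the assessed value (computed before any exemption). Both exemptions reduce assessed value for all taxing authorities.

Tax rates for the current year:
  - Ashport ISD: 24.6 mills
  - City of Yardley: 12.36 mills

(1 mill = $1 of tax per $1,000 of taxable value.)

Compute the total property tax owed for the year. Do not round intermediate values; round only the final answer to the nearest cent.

$9,054.41

Assessed value = $2,243,155 × 0.15 = $336,473.25
Disability exemption = min($92,000, 20% × $336,473.25) = min($92,000, $67,294.65) = $67,294.65 (percentage binds)
Taxable value = $336,473.25 − $24,200 − $67,294.65 = $244,978.6
Ashport ISD: $244,978.6 × 0.0246 = $6,026.47356
City of Yardley: $244,978.6 × 0.01236 = $3,027.935496
Total = $9,054.409056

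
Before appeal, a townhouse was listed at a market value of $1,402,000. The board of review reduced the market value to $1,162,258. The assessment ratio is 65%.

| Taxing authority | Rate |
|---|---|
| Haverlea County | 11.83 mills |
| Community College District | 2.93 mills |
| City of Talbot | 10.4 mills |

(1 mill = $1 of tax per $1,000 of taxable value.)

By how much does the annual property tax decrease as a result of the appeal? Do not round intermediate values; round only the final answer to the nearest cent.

Old assessed value = $1,402,000 × 0.65 = $911,300
New assessed value = $1,162,258 × 0.65 = $755,467.7
Combined rate = 0.01183 + 0.00293 + 0.0104 = 0.02516
Old tax = $911,300 × 0.02516 = $22,928.308
New tax = $755,467.7 × 0.02516 = $19,007.567332
Reduction = $22,928.308 − $19,007.567332 = $3,920.740668

$3,920.74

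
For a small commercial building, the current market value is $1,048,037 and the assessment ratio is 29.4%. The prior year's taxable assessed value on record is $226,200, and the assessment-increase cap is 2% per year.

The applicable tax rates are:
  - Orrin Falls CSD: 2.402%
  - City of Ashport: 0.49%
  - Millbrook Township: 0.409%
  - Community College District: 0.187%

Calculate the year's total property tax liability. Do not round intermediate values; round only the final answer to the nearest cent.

Uncapped assessed value = $1,048,037 × 0.294 = $308,122.878
Cap limit = $226,200 × 1.02 = $230,724
Taxable assessed value = min($308,122.878, $230,724) = $230,724 (cap binds)
Orrin Falls CSD: $230,724 × 0.02402 = $5,541.99048
City of Ashport: $230,724 × 0.0049 = $1,130.5476
Millbrook Township: $230,724 × 0.00409 = $943.66116
Community College District: $230,724 × 0.00187 = $431.45388
Total = $8,047.65312

$8,047.65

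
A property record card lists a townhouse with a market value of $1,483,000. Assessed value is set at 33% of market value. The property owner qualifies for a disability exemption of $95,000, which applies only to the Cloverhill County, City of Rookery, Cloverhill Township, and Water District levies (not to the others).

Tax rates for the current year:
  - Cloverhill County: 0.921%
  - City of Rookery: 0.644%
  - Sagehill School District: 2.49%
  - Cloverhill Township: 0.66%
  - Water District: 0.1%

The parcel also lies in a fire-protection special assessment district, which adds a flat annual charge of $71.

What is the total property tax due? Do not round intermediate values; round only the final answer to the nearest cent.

Assessed value = $1,483,000 × 0.33 = $489,390
Cloverhill County: ($489,390 − $95,000) × 0.00921 = $394,390 × 0.00921 = $3,632.3319
City of Rookery: ($489,390 − $95,000) × 0.00644 = $394,390 × 0.00644 = $2,539.8716
Sagehill School District: $489,390 × 0.0249 = $12,185.811
Cloverhill Township: ($489,390 − $95,000) × 0.0066 = $394,390 × 0.0066 = $2,602.974
Water District: ($489,390 − $95,000) × 0.001 = $394,390 × 0.001 = $394.39
Levies subtotal = $21,355.3785
Total = $21,355.3785 + $71 = $21,426.3785

$21,426.38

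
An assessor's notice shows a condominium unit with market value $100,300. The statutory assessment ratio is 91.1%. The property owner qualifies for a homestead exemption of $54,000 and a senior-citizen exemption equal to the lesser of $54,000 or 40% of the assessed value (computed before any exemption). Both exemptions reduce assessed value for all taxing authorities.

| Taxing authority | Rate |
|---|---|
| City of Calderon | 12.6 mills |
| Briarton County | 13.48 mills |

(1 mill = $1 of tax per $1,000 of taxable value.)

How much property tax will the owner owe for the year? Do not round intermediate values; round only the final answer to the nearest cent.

$21.49

Assessed value = $100,300 × 0.911 = $91,373.3
Senior-citizen exemption = min($54,000, 40% × $91,373.3) = min($54,000, $36,549.32) = $36,549.32 (percentage binds)
Taxable value = $91,373.3 − $54,000 − $36,549.32 = $823.98
City of Calderon: $823.98 × 0.0126 = $10.382148
Briarton County: $823.98 × 0.01348 = $11.1072504
Total = $21.4893984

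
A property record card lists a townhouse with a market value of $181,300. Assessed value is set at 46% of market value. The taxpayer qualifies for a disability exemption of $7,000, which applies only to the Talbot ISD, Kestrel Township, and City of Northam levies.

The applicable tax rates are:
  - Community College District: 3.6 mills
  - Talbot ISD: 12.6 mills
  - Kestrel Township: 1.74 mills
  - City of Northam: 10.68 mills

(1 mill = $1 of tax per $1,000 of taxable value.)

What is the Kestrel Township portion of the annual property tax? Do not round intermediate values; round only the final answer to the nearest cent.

Assessed value = $181,300 × 0.46 = $83,398
Kestrel Township taxable value = $83,398 − $7,000 = $76,398
Kestrel Township levy = $76,398 × 0.00174 = $132.93252

$132.93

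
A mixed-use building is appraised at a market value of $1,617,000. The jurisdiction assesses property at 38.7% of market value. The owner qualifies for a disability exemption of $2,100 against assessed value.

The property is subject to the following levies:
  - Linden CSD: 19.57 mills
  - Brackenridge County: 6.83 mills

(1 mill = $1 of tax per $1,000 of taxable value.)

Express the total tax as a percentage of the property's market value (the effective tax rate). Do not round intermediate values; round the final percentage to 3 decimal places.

1.018%

Assessed value = $1,617,000 × 0.387 = $625,779
Taxable value = $625,779 − $2,100 = $623,679
Linden CSD: $623,679 × 0.01957 = $12,205.39803
Brackenridge County: $623,679 × 0.00683 = $4,259.72757
Total tax = $16,465.1256
Effective rate = $16,465.1256 ÷ $1,617,000 = 1.018% of market value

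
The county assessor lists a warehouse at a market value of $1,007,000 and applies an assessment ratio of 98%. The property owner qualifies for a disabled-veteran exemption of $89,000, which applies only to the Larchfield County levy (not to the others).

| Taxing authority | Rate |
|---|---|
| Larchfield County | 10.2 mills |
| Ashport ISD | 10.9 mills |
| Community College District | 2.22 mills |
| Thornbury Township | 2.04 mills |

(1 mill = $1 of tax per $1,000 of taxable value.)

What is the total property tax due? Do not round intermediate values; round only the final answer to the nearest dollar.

Assessed value = $1,007,000 × 0.98 = $986,860
Larchfield County: ($986,860 − $89,000) × 0.0102 = $897,860 × 0.0102 = $9,158.172
Ashport ISD: $986,860 × 0.0109 = $10,756.774
Community College District: $986,860 × 0.00222 = $2,190.8292
Thornbury Township: $986,860 × 0.00204 = $2,013.1944
Total = $24,118.9696

$24,119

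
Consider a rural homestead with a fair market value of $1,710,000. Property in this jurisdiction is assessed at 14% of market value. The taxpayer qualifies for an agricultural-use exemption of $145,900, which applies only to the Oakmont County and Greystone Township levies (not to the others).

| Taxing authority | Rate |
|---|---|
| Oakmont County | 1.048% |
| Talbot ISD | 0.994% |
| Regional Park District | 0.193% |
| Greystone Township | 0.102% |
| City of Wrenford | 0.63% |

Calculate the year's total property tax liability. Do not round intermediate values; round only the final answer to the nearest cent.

$5,425.15

Assessed value = $1,710,000 × 0.14 = $239,400
Oakmont County: ($239,400 − $145,900) × 0.01048 = $93,500 × 0.01048 = $979.88
Talbot ISD: $239,400 × 0.00994 = $2,379.636
Regional Park District: $239,400 × 0.00193 = $462.042
Greystone Township: ($239,400 − $145,900) × 0.00102 = $93,500 × 0.00102 = $95.37
City of Wrenford: $239,400 × 0.0063 = $1,508.22
Total = $5,425.148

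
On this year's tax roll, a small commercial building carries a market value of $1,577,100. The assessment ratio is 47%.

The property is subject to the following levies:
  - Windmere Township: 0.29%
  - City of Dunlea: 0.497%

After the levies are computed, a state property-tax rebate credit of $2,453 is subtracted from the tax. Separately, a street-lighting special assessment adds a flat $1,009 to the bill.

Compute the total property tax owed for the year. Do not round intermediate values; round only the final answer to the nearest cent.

$4,389.54

Assessed value = $1,577,100 × 0.47 = $741,237
Windmere Township: $741,237 × 0.0029 = $2,149.5873
City of Dunlea: $741,237 × 0.00497 = $3,683.94789
Levies subtotal = $5,833.53519
After credit = $5,833.53519 − $2,453 = $3,380.53519
Total = $3,380.53519 + $1,009 = $4,389.53519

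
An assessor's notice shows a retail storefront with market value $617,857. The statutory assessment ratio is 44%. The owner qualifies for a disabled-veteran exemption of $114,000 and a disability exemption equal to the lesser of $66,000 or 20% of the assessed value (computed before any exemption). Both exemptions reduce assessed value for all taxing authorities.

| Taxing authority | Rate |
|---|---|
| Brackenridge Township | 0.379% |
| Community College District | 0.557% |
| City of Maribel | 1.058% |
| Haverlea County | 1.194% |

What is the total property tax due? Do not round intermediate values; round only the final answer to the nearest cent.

$3,299.12

Assessed value = $617,857 × 0.44 = $271,857.08
Disability exemption = min($66,000, 20% × $271,857.08) = min($66,000, $54,371.416) = $54,371.416 (percentage binds)
Taxable value = $271,857.08 − $114,000 − $54,371.416 = $103,485.664
Brackenridge Township: $103,485.664 × 0.00379 = $392.21066656
Community College District: $103,485.664 × 0.00557 = $576.41514848
City of Maribel: $103,485.664 × 0.01058 = $1,094.87832512
Haverlea County: $103,485.664 × 0.01194 = $1,235.61882816
Total = $3,299.12296832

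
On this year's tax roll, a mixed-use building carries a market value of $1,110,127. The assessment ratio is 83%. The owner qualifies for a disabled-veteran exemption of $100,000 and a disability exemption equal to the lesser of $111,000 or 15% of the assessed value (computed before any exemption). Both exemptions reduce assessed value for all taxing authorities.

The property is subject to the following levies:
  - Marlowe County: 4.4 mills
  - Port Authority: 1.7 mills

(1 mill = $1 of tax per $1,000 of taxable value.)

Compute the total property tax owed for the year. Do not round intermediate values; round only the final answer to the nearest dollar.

Assessed value = $1,110,127 × 0.83 = $921,405.41
Disability exemption = min($111,000, 15% × $921,405.41) = min($111,000, $138,210.8115) = $111,000 (dollar cap binds)
Taxable value = $921,405.41 − $100,000 − $111,000 = $710,405.41
Marlowe County: $710,405.41 × 0.0044 = $3,125.783804
Port Authority: $710,405.41 × 0.0017 = $1,207.689197
Total = $4,333.473001

$4,333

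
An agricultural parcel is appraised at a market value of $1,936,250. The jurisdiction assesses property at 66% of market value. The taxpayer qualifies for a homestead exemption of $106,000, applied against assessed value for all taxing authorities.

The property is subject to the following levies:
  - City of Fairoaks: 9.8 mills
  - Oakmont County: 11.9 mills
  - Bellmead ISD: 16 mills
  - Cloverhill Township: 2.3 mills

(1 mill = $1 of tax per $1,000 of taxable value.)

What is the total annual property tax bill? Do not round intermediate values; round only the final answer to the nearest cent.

Assessed value = $1,936,250 × 0.66 = $1,277,925
Taxable value = $1,277,925 − $106,000 = $1,171,925
City of Fairoaks: $1,171,925 × 0.0098 = $11,484.865
Oakmont County: $1,171,925 × 0.0119 = $13,945.9075
Bellmead ISD: $1,171,925 × 0.016 = $18,750.8
Cloverhill Township: $1,171,925 × 0.0023 = $2,695.4275
Total = $11,484.865 + $13,945.9075 + $18,750.8 + $2,695.4275 = $46,877

$46,877.00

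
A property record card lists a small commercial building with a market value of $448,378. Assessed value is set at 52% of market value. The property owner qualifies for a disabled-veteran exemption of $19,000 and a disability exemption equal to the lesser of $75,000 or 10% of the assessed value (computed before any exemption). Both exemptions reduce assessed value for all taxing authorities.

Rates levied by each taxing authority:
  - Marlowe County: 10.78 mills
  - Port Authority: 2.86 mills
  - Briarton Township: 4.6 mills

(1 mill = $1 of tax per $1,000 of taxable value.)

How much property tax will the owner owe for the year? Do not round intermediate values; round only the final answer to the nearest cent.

Assessed value = $448,378 × 0.52 = $233,156.56
Disability exemption = min($75,000, 10% × $233,156.56) = min($75,000, $23,315.656) = $23,315.656 (percentage binds)
Taxable value = $233,156.56 − $19,000 − $23,315.656 = $190,840.904
Marlowe County: $190,840.904 × 0.01078 = $2,057.26494512
Port Authority: $190,840.904 × 0.00286 = $545.80498544
Briarton Township: $190,840.904 × 0.0046 = $877.8681584
Total = $3,480.93808896

$3,480.94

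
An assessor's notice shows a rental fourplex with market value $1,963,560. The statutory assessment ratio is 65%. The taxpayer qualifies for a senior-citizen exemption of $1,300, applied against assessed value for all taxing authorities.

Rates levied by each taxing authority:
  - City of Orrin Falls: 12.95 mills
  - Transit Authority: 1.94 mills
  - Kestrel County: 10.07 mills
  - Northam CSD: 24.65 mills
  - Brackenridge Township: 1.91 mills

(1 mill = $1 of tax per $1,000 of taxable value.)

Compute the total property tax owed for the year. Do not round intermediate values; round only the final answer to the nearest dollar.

Assessed value = $1,963,560 × 0.65 = $1,276,314
Taxable value = $1,276,314 − $1,300 = $1,275,014
City of Orrin Falls: $1,275,014 × 0.01295 = $16,511.4313
Transit Authority: $1,275,014 × 0.00194 = $2,473.52716
Kestrel County: $1,275,014 × 0.01007 = $12,839.39098
Northam CSD: $1,275,014 × 0.02465 = $31,429.0951
Brackenridge Township: $1,275,014 × 0.00191 = $2,435.27674
Total = $16,511.4313 + $2,473.52716 + $12,839.39098 + $31,429.0951 + $2,435.27674 = $65,688.72128

$65,689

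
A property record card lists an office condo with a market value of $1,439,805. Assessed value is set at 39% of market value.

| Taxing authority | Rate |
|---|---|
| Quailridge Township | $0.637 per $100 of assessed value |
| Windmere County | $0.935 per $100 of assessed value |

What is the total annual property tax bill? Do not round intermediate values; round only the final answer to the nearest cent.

Assessed value = $1,439,805 × 0.39 = $561,523.95
Quailridge Township: $561,523.95 × 0.00637 = $3,576.9075615
Windmere County: $561,523.95 × 0.00935 = $5,250.2489325
Total = $3,576.9075615 + $5,250.2489325 = $8,827.156494

$8,827.16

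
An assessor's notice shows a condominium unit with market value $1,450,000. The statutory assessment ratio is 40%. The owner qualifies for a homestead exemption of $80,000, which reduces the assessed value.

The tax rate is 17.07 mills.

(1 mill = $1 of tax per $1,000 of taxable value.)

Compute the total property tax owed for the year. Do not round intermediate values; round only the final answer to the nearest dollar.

$8,535

Assessed value = $1,450,000 × 0.4 = $580,000
Taxable value = $580,000 − $80,000 = $500,000
Tax = $500,000 × 0.01707 = $8,535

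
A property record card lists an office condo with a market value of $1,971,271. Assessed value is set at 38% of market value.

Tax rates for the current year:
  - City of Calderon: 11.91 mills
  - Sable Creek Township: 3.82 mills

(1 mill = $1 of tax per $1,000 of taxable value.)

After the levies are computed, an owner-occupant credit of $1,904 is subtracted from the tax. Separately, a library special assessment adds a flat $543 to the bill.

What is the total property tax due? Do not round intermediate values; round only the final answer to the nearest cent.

Assessed value = $1,971,271 × 0.38 = $749,082.98
City of Calderon: $749,082.98 × 0.01191 = $8,921.5782918
Sable Creek Township: $749,082.98 × 0.00382 = $2,861.4969836
Levies subtotal = $11,783.0752754
After credit = $11,783.0752754 − $1,904 = $9,879.0752754
Total = $9,879.0752754 + $543 = $10,422.0752754

$10,422.08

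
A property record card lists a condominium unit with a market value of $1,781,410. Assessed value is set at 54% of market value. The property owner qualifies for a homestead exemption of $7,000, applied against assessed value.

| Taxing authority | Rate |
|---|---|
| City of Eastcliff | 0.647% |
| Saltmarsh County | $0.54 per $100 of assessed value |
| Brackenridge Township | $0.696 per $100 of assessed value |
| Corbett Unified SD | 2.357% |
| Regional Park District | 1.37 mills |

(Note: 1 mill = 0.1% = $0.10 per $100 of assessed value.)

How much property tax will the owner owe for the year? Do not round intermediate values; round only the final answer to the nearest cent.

Assessed value = $1,781,410 × 0.54 = $961,961.4
Taxable value = $961,961.4 − $7,000 = $954,961.4
City of Eastcliff: $954,961.4 × 0.00647 = $6,178.600258
Saltmarsh County: $954,961.4 × 0.0054 = $5,156.79156
Brackenridge Township: $954,961.4 × 0.00696 = $6,646.531344
Corbett Unified SD: $954,961.4 × 0.02357 = $22,508.440198
Regional Park District: $954,961.4 × 0.00137 = $1,308.297118
Total = $41,798.660478

$41,798.66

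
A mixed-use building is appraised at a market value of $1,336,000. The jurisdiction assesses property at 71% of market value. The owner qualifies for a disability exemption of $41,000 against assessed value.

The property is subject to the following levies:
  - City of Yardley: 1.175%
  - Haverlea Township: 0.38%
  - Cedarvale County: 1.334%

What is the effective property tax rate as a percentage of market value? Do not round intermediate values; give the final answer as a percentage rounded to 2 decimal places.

Assessed value = $1,336,000 × 0.71 = $948,560
Taxable value = $948,560 − $41,000 = $907,560
City of Yardley: $907,560 × 0.01175 = $10,663.83
Haverlea Township: $907,560 × 0.0038 = $3,448.728
Cedarvale County: $907,560 × 0.01334 = $12,106.8504
Total tax = $26,219.4084
Effective rate = $26,219.4084 ÷ $1,336,000 = 1.96% of market value

1.96%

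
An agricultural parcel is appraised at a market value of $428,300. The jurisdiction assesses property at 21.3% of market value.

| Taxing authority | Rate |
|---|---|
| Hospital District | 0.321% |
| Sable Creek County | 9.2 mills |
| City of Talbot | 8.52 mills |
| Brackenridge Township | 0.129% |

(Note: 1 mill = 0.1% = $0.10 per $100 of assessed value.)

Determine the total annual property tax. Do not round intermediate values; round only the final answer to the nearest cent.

$2,027.08

Assessed value = $428,300 × 0.213 = $91,227.9
Hospital District: $91,227.9 × 0.00321 = $292.841559
Sable Creek County: $91,227.9 × 0.0092 = $839.29668
City of Talbot: $91,227.9 × 0.00852 = $777.261708
Brackenridge Township: $91,227.9 × 0.00129 = $117.683991
Total = $2,027.083938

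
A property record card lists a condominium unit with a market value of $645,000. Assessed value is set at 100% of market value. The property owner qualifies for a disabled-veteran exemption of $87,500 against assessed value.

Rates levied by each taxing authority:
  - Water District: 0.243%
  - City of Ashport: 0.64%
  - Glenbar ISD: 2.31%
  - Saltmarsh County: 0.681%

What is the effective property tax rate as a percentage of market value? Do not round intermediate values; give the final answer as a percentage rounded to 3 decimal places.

3.348%

Assessed value = $645,000 × 1 = $645,000
Taxable value = $645,000 − $87,500 = $557,500
Water District: $557,500 × 0.00243 = $1,354.725
City of Ashport: $557,500 × 0.0064 = $3,568
Glenbar ISD: $557,500 × 0.0231 = $12,878.25
Saltmarsh County: $557,500 × 0.00681 = $3,796.575
Total tax = $21,597.55
Effective rate = $21,597.55 ÷ $645,000 = 3.348% of market value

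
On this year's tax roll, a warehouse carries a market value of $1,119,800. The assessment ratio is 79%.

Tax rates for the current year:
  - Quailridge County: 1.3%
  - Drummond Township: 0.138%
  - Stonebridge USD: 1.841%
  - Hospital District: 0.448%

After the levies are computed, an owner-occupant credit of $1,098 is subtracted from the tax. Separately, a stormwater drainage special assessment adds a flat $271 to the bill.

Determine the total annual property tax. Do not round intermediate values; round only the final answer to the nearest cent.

Assessed value = $1,119,800 × 0.79 = $884,642
Quailridge County: $884,642 × 0.013 = $11,500.346
Drummond Township: $884,642 × 0.00138 = $1,220.80596
Stonebridge USD: $884,642 × 0.01841 = $16,286.25922
Hospital District: $884,642 × 0.00448 = $3,963.19616
Levies subtotal = $32,970.60734
After credit = $32,970.60734 − $1,098 = $31,872.60734
Total = $31,872.60734 + $271 = $32,143.60734

$32,143.61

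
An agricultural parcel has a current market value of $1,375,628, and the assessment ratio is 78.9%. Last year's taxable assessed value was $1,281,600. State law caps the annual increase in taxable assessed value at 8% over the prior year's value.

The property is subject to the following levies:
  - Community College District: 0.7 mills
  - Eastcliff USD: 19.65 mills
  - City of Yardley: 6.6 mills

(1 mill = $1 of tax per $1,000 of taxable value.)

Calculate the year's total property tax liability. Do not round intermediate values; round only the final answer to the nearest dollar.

$29,251

Uncapped assessed value = $1,375,628 × 0.789 = $1,085,370.492
Cap limit = $1,281,600 × 1.08 = $1,384,128
Taxable assessed value = min($1,085,370.492, $1,384,128) = $1,085,370.492 (cap does not bind)
Community College District: $1,085,370.492 × 0.0007 = $759.7593444
Eastcliff USD: $1,085,370.492 × 0.01965 = $21,327.5301678
City of Yardley: $1,085,370.492 × 0.0066 = $7,163.4452472
Total = $29,250.7347594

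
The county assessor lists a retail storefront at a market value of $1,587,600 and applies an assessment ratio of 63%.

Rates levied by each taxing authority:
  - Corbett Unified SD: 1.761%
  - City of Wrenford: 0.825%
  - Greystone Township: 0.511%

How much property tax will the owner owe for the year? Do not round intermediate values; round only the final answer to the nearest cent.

$30,975.82

Assessed value = $1,587,600 × 0.63 = $1,000,188
Corbett Unified SD: $1,000,188 × 0.01761 = $17,613.31068
City of Wrenford: $1,000,188 × 0.00825 = $8,251.551
Greystone Township: $1,000,188 × 0.00511 = $5,110.96068
Total = $17,613.31068 + $8,251.551 + $5,110.96068 = $30,975.82236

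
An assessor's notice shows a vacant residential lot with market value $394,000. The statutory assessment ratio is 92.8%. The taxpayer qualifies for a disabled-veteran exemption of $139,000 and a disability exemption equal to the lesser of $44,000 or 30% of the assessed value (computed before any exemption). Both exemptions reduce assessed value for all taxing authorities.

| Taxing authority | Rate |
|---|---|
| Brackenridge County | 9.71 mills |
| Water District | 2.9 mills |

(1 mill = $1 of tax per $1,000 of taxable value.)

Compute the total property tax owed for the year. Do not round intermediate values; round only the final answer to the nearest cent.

$2,302.99

Assessed value = $394,000 × 0.928 = $365,632
Disability exemption = min($44,000, 30% × $365,632) = min($44,000, $109,689.6) = $44,000 (dollar cap binds)
Taxable value = $365,632 − $139,000 − $44,000 = $182,632
Brackenridge County: $182,632 × 0.00971 = $1,773.35672
Water District: $182,632 × 0.0029 = $529.6328
Total = $2,302.98952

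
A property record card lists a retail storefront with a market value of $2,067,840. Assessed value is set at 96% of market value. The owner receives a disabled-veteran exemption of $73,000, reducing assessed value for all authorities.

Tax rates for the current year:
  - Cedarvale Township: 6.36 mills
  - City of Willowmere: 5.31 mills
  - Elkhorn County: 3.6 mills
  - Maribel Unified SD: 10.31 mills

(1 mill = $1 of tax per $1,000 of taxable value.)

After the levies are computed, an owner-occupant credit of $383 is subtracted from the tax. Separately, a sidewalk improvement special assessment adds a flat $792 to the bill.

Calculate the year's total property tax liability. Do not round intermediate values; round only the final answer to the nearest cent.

$49,321.19

Assessed value = $2,067,840 × 0.96 = $1,985,126.4
Taxable value = $1,985,126.4 − $73,000 = $1,912,126.4
Cedarvale Township: $1,912,126.4 × 0.00636 = $12,161.123904
City of Willowmere: $1,912,126.4 × 0.00531 = $10,153.391184
Elkhorn County: $1,912,126.4 × 0.0036 = $6,883.65504
Maribel Unified SD: $1,912,126.4 × 0.01031 = $19,714.023184
Levies subtotal = $48,912.193312
After credit = $48,912.193312 − $383 = $48,529.193312
Total = $48,529.193312 + $792 = $49,321.193312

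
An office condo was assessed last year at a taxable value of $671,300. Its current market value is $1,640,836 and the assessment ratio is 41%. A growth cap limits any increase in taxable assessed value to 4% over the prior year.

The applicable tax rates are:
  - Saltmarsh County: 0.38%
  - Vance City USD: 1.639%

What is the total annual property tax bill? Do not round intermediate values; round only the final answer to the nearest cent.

$13,582.68

Uncapped assessed value = $1,640,836 × 0.41 = $672,742.76
Cap limit = $671,300 × 1.04 = $698,152
Taxable assessed value = min($672,742.76, $698,152) = $672,742.76 (cap does not bind)
Saltmarsh County: $672,742.76 × 0.0038 = $2,556.422488
Vance City USD: $672,742.76 × 0.01639 = $11,026.2538364
Total = $13,582.6763244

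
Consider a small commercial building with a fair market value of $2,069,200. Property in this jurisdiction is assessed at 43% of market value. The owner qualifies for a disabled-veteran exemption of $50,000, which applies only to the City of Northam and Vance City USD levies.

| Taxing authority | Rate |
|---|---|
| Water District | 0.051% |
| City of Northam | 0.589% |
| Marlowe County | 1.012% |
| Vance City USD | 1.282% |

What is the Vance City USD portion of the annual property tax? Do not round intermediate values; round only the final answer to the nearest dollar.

Assessed value = $2,069,200 × 0.43 = $889,756
Vance City USD taxable value = $889,756 − $50,000 = $839,756
Vance City USD levy = $839,756 × 0.01282 = $10,765.67192

$10,766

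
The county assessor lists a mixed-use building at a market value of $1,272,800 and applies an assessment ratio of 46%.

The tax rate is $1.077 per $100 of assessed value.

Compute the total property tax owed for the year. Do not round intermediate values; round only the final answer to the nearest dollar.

Assessed value = $1,272,800 × 0.46 = $585,488
Tax = $585,488 × 0.01077 = $6,305.70576

$6,306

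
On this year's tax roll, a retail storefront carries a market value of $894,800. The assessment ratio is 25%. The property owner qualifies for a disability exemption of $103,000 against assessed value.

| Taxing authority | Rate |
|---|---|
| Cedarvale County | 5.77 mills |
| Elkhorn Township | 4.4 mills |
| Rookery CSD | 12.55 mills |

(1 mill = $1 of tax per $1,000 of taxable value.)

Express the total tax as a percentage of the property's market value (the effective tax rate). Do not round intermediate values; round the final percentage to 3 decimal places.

0.306%

Assessed value = $894,800 × 0.25 = $223,700
Taxable value = $223,700 − $103,000 = $120,700
Cedarvale County: $120,700 × 0.00577 = $696.439
Elkhorn Township: $120,700 × 0.0044 = $531.08
Rookery CSD: $120,700 × 0.01255 = $1,514.785
Total tax = $2,742.304
Effective rate = $2,742.304 ÷ $894,800 = 0.306% of market value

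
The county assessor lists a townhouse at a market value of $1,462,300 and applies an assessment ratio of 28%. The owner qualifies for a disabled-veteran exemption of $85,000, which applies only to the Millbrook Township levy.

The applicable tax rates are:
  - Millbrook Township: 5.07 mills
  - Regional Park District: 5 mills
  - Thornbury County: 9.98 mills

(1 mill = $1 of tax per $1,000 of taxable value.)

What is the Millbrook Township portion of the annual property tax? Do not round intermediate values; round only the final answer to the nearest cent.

$1,644.93

Assessed value = $1,462,300 × 0.28 = $409,444
Millbrook Township taxable value = $409,444 − $85,000 = $324,444
Millbrook Township levy = $324,444 × 0.00507 = $1,644.93108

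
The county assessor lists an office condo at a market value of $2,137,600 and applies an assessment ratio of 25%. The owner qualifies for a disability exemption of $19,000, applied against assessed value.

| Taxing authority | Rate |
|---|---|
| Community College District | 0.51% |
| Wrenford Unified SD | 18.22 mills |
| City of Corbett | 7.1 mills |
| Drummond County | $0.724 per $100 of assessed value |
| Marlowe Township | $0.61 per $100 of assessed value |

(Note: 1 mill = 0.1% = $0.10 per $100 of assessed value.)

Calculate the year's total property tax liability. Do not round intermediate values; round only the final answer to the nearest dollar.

$22,554

Assessed value = $2,137,600 × 0.25 = $534,400
Taxable value = $534,400 − $19,000 = $515,400
Community College District: $515,400 × 0.0051 = $2,628.54
Wrenford Unified SD: $515,400 × 0.01822 = $9,390.588
City of Corbett: $515,400 × 0.0071 = $3,659.34
Drummond County: $515,400 × 0.00724 = $3,731.496
Marlowe Township: $515,400 × 0.0061 = $3,143.94
Total = $22,553.904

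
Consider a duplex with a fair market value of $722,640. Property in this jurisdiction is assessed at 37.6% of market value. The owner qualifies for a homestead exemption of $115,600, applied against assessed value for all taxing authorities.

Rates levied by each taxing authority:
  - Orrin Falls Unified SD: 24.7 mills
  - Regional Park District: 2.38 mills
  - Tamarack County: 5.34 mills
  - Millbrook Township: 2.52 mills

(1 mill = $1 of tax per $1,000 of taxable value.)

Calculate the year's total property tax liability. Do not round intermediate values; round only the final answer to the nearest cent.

Assessed value = $722,640 × 0.376 = $271,712.64
Taxable value = $271,712.64 − $115,600 = $156,112.64
Orrin Falls Unified SD: $156,112.64 × 0.0247 = $3,855.982208
Regional Park District: $156,112.64 × 0.00238 = $371.5480832
Tamarack County: $156,112.64 × 0.00534 = $833.6414976
Millbrook Township: $156,112.64 × 0.00252 = $393.4038528
Total = $3,855.982208 + $371.5480832 + $833.6414976 + $393.4038528 = $5,454.5756416

$5,454.58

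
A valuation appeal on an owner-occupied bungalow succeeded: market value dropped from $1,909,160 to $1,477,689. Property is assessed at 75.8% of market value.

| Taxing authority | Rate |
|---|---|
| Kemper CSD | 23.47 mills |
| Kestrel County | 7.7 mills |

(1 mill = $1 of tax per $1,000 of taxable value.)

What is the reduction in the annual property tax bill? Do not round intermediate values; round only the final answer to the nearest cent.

Old assessed value = $1,909,160 × 0.758 = $1,447,143.28
New assessed value = $1,477,689 × 0.758 = $1,120,088.262
Combined rate = 0.02347 + 0.0077 = 0.03117
Old tax = $1,447,143.28 × 0.03117 = $45,107.4560376
New tax = $1,120,088.262 × 0.03117 = $34,913.15112654
Reduction = $45,107.4560376 − $34,913.15112654 = $10,194.30491106

$10,194.30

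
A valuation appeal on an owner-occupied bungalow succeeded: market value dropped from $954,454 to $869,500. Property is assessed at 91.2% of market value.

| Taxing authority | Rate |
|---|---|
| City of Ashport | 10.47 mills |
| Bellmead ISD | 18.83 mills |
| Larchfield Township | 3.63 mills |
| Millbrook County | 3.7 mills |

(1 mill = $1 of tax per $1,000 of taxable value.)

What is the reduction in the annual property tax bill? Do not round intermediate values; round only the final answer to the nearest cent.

Old assessed value = $954,454 × 0.912 = $870,462.048
New assessed value = $869,500 × 0.912 = $792,984
Combined rate = 0.01047 + 0.01883 + 0.00363 + 0.0037 = 0.03663
Old tax = $870,462.048 × 0.03663 = $31,885.02481824
New tax = $792,984 × 0.03663 = $29,047.00392
Reduction = $31,885.02481824 − $29,047.00392 = $2,838.02089824

$2,838.02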